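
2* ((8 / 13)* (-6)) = -96 / 13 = -7.38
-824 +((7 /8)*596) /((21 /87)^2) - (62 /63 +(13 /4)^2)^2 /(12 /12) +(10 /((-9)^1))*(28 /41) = 332959029127 /41658624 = 7992.56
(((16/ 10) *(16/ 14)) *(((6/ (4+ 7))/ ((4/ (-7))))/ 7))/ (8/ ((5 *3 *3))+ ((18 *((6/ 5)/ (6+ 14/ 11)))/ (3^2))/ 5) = -86400/ 84469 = -1.02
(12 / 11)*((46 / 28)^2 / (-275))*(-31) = 49197 / 148225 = 0.33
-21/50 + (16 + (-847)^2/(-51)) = -14051.26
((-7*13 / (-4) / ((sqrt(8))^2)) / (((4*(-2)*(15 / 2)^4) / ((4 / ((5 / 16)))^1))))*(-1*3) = 364 / 84375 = 0.00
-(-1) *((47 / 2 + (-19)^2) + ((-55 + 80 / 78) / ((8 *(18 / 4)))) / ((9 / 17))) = 4822757 / 12636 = 381.67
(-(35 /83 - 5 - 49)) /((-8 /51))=-226797 /664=-341.56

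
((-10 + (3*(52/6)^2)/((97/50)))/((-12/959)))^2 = 219388086180025/3048516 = 71965535.42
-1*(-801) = 801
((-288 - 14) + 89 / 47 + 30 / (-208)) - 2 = -1477401 / 4888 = -302.25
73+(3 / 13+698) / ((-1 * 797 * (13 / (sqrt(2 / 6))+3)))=125563675 / 1719926 - 9077 * sqrt(3) / 396906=72.97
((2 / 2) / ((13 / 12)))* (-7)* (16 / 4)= -336 / 13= -25.85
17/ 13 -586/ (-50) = 4234/ 325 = 13.03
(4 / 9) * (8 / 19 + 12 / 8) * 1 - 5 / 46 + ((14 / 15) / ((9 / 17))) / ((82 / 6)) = 156613 / 179170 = 0.87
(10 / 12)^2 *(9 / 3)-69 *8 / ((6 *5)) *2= -2083 / 60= -34.72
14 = 14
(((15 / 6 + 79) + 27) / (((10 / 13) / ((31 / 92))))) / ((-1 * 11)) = -87451 / 20240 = -4.32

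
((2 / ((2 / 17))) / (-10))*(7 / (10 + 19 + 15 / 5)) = -119 / 320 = -0.37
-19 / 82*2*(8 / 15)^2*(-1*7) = 8512 / 9225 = 0.92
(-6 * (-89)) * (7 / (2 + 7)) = 415.33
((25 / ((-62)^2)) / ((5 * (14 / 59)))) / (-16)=-295 / 861056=-0.00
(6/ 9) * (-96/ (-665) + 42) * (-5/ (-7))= 18684/ 931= 20.07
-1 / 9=-0.11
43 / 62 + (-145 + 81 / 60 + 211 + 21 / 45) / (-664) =730421 / 1235040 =0.59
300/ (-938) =-150/ 469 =-0.32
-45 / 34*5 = -225 / 34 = -6.62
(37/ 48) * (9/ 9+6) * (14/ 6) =1813/ 144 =12.59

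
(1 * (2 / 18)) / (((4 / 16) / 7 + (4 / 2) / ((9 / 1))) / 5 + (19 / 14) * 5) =28 / 1723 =0.02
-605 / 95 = -121 / 19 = -6.37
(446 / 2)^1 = 223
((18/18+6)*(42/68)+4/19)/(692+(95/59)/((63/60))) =3629031/555100048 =0.01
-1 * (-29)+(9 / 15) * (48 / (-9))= 129 / 5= 25.80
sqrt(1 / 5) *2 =2 *sqrt(5) / 5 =0.89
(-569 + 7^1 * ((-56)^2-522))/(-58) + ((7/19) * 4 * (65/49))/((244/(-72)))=-144106817/470554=-306.25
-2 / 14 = -1 / 7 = -0.14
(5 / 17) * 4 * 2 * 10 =400 / 17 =23.53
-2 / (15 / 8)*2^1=-32 / 15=-2.13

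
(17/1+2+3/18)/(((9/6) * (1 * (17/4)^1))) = 460/153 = 3.01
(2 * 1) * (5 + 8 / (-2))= 2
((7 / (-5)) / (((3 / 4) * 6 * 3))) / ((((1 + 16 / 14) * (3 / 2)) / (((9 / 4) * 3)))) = -49 / 225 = -0.22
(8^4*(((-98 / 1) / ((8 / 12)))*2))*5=-6021120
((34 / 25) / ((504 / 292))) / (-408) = -73 / 37800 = -0.00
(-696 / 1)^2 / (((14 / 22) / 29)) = 22075529.14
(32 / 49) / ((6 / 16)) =256 / 147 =1.74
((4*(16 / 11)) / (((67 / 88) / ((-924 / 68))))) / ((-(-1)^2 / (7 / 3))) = 242.29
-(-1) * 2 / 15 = 2 / 15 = 0.13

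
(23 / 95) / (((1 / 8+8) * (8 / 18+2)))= 828 / 67925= 0.01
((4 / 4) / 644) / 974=1 / 627256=0.00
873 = 873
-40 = -40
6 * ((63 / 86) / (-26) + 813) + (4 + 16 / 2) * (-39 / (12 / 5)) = 5235405 / 1118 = 4682.83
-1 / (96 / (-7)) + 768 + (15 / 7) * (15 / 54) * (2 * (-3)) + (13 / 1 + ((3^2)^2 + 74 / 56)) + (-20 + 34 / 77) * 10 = 4910051 / 7392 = 664.24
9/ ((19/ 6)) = 54/ 19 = 2.84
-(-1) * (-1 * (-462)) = 462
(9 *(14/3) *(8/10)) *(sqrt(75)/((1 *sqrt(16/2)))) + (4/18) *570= 42 *sqrt(6) + 380/3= 229.55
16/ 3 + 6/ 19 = 5.65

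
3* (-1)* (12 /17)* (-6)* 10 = 2160 /17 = 127.06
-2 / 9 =-0.22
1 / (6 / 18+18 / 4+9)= 6 / 83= 0.07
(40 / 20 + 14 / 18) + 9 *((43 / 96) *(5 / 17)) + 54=283789 / 4896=57.96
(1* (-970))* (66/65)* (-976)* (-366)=-4573793664/13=-351830281.85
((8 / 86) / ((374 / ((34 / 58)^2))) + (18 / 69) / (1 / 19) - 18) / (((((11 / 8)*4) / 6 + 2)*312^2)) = -59668559 / 1298825968440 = -0.00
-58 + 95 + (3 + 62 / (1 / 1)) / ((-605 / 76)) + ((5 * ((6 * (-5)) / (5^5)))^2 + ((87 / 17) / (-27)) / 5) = 8330591468 / 289265625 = 28.80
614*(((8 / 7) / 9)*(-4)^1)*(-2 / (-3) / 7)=-39296 / 1323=-29.70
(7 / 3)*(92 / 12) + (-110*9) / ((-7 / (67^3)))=2679799457 / 63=42536499.32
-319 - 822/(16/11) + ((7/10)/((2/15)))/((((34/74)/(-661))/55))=-416293.46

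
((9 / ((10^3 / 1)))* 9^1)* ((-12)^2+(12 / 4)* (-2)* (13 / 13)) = 5589 / 500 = 11.18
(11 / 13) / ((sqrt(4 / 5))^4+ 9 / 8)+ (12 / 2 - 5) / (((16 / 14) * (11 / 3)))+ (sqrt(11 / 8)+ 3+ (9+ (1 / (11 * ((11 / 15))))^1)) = 14.01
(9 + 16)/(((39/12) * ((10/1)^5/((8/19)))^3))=1/1741542968750000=0.00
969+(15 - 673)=311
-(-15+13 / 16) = 227 / 16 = 14.19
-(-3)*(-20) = -60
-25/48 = -0.52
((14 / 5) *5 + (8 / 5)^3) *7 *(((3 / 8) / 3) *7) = 55419 / 500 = 110.84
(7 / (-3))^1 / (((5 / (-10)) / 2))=28 / 3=9.33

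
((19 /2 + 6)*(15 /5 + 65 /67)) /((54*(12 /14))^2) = 202027 /7033392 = 0.03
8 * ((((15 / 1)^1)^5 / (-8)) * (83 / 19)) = -63028125 / 19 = -3317269.74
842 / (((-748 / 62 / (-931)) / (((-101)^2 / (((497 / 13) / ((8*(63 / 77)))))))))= 16573492150488 / 146047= 113480538.12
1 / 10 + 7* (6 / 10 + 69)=4873 / 10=487.30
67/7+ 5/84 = 809/84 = 9.63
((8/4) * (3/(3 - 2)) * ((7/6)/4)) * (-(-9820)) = 17185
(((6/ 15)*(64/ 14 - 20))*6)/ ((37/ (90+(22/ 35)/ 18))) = -4083984/ 45325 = -90.10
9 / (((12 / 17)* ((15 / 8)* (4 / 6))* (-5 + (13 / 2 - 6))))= -34 / 15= -2.27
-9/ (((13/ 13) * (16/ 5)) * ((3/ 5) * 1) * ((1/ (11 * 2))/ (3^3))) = -22275/ 8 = -2784.38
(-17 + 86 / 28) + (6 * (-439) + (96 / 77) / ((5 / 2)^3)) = -50971089 / 19250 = -2647.85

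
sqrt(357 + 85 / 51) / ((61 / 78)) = 52 * sqrt(807) / 61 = 24.22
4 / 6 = 2 / 3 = 0.67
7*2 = 14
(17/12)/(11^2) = 17/1452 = 0.01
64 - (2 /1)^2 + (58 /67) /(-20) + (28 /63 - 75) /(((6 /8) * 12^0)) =-713663 /18090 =-39.45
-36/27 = -4/3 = -1.33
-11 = -11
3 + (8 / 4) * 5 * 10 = 103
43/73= 0.59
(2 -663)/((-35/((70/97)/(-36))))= -661/1746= -0.38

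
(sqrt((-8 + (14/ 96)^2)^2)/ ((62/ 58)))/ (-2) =-3.73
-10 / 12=-5 / 6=-0.83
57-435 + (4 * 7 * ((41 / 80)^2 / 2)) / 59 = -71354633 / 188800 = -377.94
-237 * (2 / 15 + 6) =-7268 / 5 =-1453.60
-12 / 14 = -6 / 7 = -0.86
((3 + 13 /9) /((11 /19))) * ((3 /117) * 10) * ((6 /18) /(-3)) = -7600 /34749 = -0.22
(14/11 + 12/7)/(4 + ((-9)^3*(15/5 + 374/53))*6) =-1219/17949701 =-0.00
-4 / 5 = -0.80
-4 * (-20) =80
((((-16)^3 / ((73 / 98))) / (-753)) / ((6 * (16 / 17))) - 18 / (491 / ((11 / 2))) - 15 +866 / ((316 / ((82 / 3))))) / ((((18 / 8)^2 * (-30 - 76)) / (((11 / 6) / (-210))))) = 8584022067874 / 8650059936694785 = 0.00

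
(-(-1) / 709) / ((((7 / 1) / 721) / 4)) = 412 / 709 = 0.58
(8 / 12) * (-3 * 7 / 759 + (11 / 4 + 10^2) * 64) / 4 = 1663721 / 1518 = 1096.00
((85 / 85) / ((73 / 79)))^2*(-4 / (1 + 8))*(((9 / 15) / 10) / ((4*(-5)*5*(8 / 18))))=18723 / 26645000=0.00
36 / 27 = 4 / 3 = 1.33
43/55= 0.78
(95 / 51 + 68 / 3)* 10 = 4170 / 17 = 245.29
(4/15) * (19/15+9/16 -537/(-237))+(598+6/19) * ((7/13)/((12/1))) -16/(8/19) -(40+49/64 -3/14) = -50.61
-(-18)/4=9/2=4.50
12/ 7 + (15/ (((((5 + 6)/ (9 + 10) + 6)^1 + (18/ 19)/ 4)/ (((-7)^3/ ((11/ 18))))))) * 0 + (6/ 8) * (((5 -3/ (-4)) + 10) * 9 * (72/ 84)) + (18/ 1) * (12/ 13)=79683/ 728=109.45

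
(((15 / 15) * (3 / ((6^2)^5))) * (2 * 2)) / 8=1 / 40310784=0.00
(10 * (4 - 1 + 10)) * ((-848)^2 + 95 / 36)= 1682709535 / 18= 93483863.06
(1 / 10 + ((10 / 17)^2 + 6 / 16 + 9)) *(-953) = -108195043 / 11560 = -9359.43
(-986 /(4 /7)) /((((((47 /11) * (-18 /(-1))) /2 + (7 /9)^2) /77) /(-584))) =34567362522 /17401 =1986515.86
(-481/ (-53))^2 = 231361/ 2809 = 82.36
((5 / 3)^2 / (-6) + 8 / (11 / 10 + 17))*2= -205 / 4887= -0.04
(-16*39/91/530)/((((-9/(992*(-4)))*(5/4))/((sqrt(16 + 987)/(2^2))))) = -31744*sqrt(1003)/27825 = -36.13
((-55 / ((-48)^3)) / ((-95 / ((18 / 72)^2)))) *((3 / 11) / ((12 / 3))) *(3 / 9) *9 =-0.00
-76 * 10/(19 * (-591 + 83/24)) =960/14101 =0.07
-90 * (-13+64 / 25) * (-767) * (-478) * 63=108511763724 / 5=21702352744.80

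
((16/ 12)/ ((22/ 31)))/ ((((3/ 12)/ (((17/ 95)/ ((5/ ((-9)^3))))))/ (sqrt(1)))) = -1024488/ 5225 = -196.07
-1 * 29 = -29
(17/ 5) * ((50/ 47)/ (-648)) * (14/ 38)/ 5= -119/ 289332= -0.00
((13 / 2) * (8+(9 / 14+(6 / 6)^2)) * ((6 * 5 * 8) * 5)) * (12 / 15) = 421200 / 7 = 60171.43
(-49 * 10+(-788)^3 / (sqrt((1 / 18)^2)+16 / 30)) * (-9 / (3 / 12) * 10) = 15853454802000 / 53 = 299121788716.98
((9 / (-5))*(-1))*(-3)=-27 / 5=-5.40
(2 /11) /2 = 1 /11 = 0.09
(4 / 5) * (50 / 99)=40 / 99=0.40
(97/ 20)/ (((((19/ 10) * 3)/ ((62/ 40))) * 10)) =3007/ 22800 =0.13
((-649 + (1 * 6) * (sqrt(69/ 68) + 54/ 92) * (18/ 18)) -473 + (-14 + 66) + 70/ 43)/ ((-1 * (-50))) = -1053137/ 49450 + 3 * sqrt(1173)/ 850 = -21.18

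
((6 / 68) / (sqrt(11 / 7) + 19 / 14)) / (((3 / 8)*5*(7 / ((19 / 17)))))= 2888 / 76585 -304*sqrt(77) / 76585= 0.00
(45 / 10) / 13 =9 / 26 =0.35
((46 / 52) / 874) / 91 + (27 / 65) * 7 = 1307129 / 449540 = 2.91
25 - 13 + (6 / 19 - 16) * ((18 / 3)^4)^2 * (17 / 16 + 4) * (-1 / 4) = 633477900 / 19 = 33340942.11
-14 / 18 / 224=-1 / 288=-0.00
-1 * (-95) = 95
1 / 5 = 0.20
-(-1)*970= 970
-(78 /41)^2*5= -30420 /1681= -18.10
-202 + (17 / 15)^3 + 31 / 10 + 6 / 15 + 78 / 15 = -1294949 / 6750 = -191.84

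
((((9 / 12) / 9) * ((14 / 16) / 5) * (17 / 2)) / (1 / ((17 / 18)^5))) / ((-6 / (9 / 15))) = -0.01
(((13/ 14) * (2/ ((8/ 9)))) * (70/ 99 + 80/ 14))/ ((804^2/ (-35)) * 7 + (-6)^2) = -144625/ 1393284816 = -0.00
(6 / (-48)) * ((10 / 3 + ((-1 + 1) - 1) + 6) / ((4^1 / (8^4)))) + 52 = -3044 / 3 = -1014.67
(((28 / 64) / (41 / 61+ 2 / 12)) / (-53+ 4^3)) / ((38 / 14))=8967 / 513304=0.02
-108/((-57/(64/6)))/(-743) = -384/14117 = -0.03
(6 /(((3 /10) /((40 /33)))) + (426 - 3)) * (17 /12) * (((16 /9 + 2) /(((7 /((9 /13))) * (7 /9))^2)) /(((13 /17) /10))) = 29366941635 /58024967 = 506.11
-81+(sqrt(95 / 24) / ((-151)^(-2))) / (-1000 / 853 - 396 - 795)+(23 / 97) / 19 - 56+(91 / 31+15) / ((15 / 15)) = -6801800 / 57133 - 19449253 * sqrt(570) / 12203076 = -157.10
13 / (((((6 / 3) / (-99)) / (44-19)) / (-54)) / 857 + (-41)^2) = 744497325 / 96269231026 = 0.01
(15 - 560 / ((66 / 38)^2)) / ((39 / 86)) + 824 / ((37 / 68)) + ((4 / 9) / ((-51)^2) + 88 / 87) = 45006716241626 / 39510389061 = 1139.11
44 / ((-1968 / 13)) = -143 / 492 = -0.29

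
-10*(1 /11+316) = -34770 /11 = -3160.91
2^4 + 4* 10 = 56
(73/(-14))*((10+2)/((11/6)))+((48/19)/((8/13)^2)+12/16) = -39075/1463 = -26.71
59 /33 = 1.79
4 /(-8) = -1 /2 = -0.50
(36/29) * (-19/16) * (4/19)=-9/29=-0.31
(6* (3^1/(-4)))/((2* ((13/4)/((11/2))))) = -3.81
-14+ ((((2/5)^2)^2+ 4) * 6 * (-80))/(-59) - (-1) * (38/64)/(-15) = 13247431/708000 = 18.71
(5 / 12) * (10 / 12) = 25 / 72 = 0.35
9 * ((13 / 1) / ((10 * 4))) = 117 / 40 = 2.92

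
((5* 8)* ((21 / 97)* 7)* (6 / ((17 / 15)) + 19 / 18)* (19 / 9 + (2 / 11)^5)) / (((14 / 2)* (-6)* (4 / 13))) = -2705466104705 / 43022842038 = -62.88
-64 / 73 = -0.88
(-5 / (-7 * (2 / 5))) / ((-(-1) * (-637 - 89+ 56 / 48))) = -75 / 30443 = -0.00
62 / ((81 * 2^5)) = 0.02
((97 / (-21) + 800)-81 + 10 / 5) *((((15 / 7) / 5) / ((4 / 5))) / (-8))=-18805 / 392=-47.97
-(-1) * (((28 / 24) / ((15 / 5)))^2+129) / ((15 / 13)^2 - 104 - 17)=-7071805 / 6552576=-1.08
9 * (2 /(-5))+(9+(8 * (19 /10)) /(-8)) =3.50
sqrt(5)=2.24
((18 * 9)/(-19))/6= -27/19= -1.42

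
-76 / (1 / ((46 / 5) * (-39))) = 136344 / 5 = 27268.80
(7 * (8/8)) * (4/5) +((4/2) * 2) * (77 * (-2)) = -3052/5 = -610.40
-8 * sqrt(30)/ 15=-2.92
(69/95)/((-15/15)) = -69/95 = -0.73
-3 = -3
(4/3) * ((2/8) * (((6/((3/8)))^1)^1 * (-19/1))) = -101.33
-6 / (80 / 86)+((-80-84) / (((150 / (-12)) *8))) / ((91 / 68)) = -5.22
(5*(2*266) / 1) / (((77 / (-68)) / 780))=-20155200 / 11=-1832290.91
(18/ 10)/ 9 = 1/ 5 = 0.20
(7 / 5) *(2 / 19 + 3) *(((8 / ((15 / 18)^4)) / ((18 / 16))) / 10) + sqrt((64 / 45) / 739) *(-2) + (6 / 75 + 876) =261989354 / 296875- 16 *sqrt(3695) / 11085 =882.40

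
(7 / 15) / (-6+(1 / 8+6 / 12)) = -56 / 645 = -0.09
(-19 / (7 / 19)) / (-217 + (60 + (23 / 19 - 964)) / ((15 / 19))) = 0.04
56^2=3136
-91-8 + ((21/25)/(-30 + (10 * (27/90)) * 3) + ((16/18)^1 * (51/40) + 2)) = -7193/75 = -95.91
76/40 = 19/10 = 1.90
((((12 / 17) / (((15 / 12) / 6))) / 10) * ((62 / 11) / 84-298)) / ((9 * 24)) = -27529 / 58905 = -0.47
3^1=3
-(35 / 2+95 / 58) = -555 / 29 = -19.14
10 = 10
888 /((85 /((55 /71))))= 9768 /1207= 8.09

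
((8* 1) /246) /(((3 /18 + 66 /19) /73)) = 11096 /17015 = 0.65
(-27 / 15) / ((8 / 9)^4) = -59049 / 20480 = -2.88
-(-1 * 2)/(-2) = -1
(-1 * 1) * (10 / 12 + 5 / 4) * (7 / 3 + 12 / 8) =-575 / 72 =-7.99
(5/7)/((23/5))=25/161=0.16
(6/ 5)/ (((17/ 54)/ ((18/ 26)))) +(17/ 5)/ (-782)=26783/ 10166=2.63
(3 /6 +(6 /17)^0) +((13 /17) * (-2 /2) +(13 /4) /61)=3271 /4148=0.79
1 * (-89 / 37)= -89 / 37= -2.41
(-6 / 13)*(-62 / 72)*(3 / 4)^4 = 837 / 6656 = 0.13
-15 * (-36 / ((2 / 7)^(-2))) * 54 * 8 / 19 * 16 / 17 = 14929920 / 15827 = 943.32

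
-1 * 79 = -79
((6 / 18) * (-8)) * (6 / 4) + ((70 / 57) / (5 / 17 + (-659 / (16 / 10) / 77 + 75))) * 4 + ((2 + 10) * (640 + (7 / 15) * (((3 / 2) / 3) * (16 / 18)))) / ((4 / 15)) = 240528029104 / 8350101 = 28805.40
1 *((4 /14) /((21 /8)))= 16 /147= 0.11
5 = 5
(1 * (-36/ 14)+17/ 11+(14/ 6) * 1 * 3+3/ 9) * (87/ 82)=42253/ 6314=6.69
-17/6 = -2.83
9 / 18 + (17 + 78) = 191 / 2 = 95.50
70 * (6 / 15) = 28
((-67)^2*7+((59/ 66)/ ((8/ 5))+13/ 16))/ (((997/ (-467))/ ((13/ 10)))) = -25182611207/ 1316040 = -19135.14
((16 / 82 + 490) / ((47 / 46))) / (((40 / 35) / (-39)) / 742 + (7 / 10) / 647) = 605831026153080 / 1316335627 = 460240.54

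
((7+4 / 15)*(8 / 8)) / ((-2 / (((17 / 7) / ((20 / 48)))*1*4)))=-14824 / 175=-84.71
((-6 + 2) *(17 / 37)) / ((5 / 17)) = -1156 / 185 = -6.25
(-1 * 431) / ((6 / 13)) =-5603 / 6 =-933.83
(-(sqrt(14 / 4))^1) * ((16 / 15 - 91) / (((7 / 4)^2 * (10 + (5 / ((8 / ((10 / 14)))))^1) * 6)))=43168 * sqrt(14) / 184275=0.88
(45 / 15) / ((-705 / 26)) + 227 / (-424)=-64369 / 99640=-0.65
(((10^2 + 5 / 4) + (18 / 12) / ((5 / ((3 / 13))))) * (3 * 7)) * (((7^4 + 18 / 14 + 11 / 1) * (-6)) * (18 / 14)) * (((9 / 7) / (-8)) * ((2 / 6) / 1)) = 2122017.05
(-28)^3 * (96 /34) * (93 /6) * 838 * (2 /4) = -6843228672 /17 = -402542863.06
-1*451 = -451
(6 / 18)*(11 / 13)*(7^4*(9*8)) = 633864 / 13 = 48758.77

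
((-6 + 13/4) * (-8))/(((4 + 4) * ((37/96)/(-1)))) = -7.14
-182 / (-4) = 91 / 2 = 45.50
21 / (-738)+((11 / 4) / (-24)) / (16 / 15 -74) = -115763 / 4305984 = -0.03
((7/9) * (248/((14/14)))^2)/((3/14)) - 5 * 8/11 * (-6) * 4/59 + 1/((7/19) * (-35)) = 958391482423/4293135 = 223238.14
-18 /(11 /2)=-36 /11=-3.27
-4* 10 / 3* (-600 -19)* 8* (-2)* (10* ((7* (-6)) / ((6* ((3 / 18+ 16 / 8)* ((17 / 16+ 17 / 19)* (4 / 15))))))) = 1806489600 / 221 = 8174161.09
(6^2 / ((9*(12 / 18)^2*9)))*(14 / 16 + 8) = 71 / 8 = 8.88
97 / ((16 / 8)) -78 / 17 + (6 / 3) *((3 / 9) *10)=5159 / 102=50.58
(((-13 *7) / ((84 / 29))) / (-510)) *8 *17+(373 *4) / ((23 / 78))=5245591 / 1035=5068.20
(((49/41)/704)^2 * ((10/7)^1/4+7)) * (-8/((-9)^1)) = 35329/1874543616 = 0.00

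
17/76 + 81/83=7567/6308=1.20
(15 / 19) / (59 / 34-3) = -510 / 817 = -0.62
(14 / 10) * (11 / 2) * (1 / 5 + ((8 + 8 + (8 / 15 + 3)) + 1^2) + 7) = 213.55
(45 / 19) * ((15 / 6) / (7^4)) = 225 / 91238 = 0.00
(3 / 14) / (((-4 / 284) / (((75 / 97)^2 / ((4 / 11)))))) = -13179375 / 526904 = -25.01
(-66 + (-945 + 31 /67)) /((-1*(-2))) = -33853 /67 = -505.27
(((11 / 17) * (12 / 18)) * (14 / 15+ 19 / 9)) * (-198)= -66308 / 255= -260.03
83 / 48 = 1.73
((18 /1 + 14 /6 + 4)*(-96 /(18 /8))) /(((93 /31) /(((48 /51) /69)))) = -149504 /31671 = -4.72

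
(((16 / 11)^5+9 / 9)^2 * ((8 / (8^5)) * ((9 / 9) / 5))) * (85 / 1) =24874357145193 / 106239691165696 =0.23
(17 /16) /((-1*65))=-17 /1040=-0.02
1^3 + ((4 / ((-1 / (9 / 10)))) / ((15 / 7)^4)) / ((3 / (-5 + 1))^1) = 103583 / 84375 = 1.23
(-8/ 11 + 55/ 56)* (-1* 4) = -157/ 154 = -1.02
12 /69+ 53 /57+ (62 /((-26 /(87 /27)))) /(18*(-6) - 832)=53439883 /48061260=1.11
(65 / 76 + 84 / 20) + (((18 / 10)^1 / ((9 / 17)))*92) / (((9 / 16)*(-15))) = -1642489 / 51300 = -32.02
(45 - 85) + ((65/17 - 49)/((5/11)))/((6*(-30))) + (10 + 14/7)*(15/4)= 5.55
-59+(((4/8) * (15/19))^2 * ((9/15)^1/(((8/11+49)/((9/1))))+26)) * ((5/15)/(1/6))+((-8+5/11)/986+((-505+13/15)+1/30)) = -5942985511951/10708635410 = -554.97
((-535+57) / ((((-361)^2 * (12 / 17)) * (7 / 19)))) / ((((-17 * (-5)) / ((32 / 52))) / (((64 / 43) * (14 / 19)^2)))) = -1713152 / 20762090115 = -0.00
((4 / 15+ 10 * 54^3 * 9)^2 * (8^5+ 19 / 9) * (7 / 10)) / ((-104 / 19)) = -8521947249923049849571 / 10125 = -841673802461535787.61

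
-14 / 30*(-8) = 56 / 15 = 3.73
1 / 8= 0.12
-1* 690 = -690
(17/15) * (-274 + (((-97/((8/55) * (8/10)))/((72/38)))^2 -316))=870701203501/3981312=218697.05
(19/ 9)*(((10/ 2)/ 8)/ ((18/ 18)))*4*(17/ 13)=1615/ 234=6.90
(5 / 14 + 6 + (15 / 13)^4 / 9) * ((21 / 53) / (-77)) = -7862037 / 233114882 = -0.03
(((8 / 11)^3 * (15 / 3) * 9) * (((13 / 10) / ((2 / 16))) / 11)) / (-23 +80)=79872 / 278179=0.29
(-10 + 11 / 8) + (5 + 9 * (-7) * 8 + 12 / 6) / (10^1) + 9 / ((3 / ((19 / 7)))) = -14051 / 280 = -50.18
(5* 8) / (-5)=-8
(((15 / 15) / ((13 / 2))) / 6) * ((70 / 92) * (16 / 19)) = 280 / 17043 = 0.02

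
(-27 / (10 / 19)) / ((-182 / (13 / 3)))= 171 / 140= 1.22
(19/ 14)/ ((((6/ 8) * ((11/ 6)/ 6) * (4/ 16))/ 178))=324672/ 77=4216.52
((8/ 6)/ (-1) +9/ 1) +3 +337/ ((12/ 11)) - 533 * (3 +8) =-66521/ 12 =-5543.42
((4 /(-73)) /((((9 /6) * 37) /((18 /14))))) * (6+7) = -312 /18907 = -0.02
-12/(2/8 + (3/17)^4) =-4009008/83845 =-47.81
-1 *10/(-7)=10/7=1.43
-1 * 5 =-5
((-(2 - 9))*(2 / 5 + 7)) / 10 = 259 / 50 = 5.18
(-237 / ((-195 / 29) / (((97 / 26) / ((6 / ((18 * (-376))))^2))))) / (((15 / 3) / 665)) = 18803412264672 / 845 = 22252558893.10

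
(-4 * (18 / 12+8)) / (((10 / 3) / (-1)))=57 / 5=11.40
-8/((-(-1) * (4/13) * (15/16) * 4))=-104/15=-6.93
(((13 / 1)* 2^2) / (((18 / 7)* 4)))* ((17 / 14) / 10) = 0.61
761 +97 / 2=1619 / 2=809.50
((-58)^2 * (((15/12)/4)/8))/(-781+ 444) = -4205/10784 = -0.39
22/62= 11/31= 0.35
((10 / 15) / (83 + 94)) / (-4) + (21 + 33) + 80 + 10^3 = 1204307 / 1062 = 1134.00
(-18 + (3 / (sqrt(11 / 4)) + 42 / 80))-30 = -1899 / 40 + 6 * sqrt(11) / 11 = -45.67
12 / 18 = 2 / 3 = 0.67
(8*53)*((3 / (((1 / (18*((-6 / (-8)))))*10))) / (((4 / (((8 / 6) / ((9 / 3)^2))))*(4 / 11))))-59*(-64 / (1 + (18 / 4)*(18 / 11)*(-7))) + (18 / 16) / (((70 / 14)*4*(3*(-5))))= 11141263 / 111200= 100.19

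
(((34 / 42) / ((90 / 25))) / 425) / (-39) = -1 / 73710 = -0.00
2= 2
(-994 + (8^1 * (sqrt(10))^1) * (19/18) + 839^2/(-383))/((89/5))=-5423115/34087 + 380 * sqrt(10)/801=-157.60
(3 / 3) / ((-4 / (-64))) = 16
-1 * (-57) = 57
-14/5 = -2.80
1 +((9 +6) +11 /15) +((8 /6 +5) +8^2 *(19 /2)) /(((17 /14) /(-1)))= -489.19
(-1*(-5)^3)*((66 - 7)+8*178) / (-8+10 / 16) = -1483000 / 59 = -25135.59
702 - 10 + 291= 983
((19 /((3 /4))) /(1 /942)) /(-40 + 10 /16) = -190912 /315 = -606.07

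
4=4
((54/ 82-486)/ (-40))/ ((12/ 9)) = 59697/ 6560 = 9.10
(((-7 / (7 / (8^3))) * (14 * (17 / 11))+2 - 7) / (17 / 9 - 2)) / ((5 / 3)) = 3291597 / 55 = 59847.22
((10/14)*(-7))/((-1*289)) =5/289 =0.02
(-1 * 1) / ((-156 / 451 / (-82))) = -18491 / 78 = -237.06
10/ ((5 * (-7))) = -2/ 7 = -0.29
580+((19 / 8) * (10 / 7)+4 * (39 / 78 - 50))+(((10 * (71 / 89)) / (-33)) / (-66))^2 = 101367207009331 / 263023046748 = 385.39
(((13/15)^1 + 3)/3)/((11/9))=58/55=1.05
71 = 71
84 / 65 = 1.29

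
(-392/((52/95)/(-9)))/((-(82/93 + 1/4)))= -31169880/5473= -5695.21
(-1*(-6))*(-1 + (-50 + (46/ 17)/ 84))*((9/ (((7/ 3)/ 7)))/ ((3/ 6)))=-1965114/ 119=-16513.56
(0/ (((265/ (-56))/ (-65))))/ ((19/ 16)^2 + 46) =0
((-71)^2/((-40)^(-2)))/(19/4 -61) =-1290496/9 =-143388.44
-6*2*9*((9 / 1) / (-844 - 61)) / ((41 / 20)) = 0.52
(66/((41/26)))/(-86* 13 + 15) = -1716/45223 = -0.04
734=734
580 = 580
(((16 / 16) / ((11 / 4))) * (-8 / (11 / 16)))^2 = 17.90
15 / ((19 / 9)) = 135 / 19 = 7.11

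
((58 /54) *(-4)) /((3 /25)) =-2900 /81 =-35.80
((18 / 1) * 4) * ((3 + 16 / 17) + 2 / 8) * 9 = 46170 / 17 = 2715.88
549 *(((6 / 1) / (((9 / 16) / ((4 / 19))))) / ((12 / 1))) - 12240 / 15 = -13552 / 19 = -713.26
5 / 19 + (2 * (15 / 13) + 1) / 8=1337 / 1976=0.68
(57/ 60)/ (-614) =-19/ 12280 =-0.00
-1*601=-601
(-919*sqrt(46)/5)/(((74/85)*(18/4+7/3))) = -46869*sqrt(46)/1517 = -209.55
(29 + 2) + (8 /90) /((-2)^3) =2789 /90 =30.99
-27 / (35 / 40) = -216 / 7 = -30.86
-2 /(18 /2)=-2 /9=-0.22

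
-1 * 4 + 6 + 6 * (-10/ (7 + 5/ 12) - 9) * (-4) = 22282/ 89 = 250.36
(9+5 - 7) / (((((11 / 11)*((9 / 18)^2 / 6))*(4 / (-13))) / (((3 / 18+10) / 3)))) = -1850.33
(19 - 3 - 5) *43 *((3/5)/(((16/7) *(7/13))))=18447/80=230.59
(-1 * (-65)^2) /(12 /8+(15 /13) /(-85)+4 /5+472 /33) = -308129250 /1209869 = -254.68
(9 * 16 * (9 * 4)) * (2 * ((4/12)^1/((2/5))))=8640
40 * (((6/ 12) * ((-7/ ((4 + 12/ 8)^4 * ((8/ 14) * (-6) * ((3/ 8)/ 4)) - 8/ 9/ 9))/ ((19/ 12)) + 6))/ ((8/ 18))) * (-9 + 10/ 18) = -24404234280/ 10676873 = -2285.71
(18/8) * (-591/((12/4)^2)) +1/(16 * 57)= -134747/912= -147.75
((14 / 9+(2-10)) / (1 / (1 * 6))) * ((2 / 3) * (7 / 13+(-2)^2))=-13688 / 117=-116.99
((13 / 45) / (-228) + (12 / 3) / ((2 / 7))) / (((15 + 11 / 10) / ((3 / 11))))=13057 / 55062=0.24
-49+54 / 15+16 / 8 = -217 / 5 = -43.40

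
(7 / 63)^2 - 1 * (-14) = 1135 / 81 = 14.01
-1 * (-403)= 403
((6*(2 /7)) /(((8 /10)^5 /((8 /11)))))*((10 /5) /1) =9375 /1232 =7.61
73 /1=73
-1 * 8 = -8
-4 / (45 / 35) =-28 / 9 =-3.11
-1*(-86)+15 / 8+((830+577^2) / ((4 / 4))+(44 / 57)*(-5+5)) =2670775 / 8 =333846.88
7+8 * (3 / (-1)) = -17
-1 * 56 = -56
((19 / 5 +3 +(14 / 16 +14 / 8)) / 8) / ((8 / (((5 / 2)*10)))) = 1885 / 512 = 3.68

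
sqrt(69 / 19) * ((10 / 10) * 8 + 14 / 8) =18.58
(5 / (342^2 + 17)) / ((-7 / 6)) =-30 / 818867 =-0.00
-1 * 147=-147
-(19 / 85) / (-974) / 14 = 19 / 1159060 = 0.00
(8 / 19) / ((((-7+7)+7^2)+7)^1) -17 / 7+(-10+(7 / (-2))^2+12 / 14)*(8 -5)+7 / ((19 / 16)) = 6807 / 532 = 12.80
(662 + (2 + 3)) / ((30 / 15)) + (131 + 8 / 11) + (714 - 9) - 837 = 7331 / 22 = 333.23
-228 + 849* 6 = 4866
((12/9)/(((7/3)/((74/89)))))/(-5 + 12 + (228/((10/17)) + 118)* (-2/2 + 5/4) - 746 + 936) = 1480/1007391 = 0.00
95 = 95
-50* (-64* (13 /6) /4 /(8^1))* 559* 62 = 22527700 /3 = 7509233.33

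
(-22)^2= 484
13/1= 13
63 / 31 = 2.03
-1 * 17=-17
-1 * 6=-6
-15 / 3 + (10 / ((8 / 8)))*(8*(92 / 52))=1775 / 13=136.54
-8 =-8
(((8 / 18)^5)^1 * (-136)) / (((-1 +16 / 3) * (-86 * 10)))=34816 / 55013985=0.00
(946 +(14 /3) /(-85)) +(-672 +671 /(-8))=387743 /2040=190.07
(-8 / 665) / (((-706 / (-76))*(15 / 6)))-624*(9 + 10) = -732404432 / 61775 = -11856.00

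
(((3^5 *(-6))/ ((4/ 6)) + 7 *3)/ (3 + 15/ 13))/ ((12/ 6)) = -4693/ 18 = -260.72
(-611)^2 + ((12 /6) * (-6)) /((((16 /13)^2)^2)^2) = 400847924285341 /1073741824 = 373318.72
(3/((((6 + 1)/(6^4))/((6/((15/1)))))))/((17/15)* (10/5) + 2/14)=92.21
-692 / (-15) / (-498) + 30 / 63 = 0.38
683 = 683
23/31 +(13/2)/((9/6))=472/93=5.08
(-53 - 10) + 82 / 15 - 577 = -9518 / 15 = -634.53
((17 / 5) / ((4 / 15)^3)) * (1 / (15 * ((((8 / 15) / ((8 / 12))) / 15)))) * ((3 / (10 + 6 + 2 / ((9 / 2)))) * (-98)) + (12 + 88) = -74012725 / 18944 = -3906.92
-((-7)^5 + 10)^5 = 1337083751086682003757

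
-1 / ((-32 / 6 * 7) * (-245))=-3 / 27440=-0.00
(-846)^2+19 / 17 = 12167191 / 17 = 715717.12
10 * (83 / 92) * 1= 415 / 46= 9.02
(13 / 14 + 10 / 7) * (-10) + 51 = 192 / 7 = 27.43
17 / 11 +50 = 567 / 11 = 51.55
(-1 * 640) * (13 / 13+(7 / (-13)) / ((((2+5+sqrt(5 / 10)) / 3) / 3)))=-242560 / 1261 - 40320 * sqrt(2) / 1261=-237.57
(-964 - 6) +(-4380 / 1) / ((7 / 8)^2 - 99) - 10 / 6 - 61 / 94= -1644801151 / 1772934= -927.73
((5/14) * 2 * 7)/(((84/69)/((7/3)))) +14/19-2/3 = 2201/228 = 9.65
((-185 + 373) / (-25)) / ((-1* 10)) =94 / 125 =0.75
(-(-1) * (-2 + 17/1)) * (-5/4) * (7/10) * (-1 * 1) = 105/8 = 13.12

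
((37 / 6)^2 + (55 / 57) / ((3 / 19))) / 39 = 1589 / 1404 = 1.13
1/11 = 0.09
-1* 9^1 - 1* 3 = -12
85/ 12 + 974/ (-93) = -3.39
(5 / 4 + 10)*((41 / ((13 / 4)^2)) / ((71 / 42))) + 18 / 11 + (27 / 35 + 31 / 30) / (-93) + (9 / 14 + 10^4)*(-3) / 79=-5124824168771 / 14545847745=-352.32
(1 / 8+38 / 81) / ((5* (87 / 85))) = 6545 / 56376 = 0.12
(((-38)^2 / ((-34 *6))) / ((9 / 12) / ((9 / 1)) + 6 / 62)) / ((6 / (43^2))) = -41384318 / 3417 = -12111.30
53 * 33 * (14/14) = 1749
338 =338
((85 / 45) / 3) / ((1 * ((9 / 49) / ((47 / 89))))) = 39151 / 21627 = 1.81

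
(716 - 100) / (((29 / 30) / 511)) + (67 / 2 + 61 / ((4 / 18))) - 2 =325936.34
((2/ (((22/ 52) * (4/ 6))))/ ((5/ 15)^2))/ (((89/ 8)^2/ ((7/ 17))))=314496/ 1481227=0.21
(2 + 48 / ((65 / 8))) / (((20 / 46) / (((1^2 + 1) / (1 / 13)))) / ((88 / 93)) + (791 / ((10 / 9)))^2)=0.00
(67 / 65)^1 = 67 / 65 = 1.03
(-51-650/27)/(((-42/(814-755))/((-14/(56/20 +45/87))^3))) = -71460465086500/9014055921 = -7927.67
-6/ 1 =-6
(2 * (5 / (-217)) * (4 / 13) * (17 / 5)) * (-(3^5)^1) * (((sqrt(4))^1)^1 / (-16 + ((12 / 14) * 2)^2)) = -28917 / 16120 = -1.79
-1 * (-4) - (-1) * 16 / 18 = 44 / 9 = 4.89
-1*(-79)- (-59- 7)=145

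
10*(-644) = -6440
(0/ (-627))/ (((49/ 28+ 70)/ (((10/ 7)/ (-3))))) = 0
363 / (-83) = -363 / 83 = -4.37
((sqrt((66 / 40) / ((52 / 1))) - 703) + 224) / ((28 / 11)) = -5269 / 28 + 11 * sqrt(2145) / 7280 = -188.11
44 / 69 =0.64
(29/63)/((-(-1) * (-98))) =-29/6174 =-0.00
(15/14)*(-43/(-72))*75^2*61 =24590625/112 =219559.15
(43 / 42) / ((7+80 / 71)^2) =216763 / 13983018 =0.02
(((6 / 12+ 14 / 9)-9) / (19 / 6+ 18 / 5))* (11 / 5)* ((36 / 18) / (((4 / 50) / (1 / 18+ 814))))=-503696875 / 10962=-45949.36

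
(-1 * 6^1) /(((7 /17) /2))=-204 /7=-29.14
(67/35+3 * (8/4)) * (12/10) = 1662/175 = 9.50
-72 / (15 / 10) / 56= -6 / 7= -0.86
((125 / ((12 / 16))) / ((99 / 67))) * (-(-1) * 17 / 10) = 56950 / 297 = 191.75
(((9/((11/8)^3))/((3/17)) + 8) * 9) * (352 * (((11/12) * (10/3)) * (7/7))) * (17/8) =6249200/11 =568109.09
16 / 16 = 1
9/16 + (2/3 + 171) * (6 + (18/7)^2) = 2165.66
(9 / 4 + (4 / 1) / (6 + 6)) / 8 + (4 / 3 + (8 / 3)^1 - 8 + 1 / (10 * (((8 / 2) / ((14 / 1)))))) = -1597 / 480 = -3.33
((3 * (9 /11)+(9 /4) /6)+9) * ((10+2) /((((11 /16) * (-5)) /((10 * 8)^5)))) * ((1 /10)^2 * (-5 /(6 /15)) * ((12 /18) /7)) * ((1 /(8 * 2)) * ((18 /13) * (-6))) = -9210101760000 /11011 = -836445532.65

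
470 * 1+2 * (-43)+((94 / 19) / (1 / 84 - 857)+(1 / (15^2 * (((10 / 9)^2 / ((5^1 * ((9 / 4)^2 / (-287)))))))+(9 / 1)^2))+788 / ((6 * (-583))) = 2552737650694626187 / 5492491193112000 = 464.77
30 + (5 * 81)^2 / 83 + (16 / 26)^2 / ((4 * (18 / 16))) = 2006.29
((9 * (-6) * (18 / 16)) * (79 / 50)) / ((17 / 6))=-57591 / 1700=-33.88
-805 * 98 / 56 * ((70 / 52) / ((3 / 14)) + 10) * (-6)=3578225 / 26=137624.04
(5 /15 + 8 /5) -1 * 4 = -31 /15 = -2.07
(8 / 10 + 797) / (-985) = -3989 / 4925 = -0.81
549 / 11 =49.91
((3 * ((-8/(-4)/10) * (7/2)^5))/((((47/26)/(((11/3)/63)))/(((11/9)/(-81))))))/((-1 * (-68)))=-3776773/1677516480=-0.00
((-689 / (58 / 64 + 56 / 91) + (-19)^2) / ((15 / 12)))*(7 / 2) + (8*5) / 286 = -116274922 / 452595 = -256.91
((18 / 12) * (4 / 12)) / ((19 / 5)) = 0.13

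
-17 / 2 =-8.50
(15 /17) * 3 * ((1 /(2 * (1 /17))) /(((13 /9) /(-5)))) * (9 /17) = -18225 /442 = -41.23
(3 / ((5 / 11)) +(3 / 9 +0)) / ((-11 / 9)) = -312 / 55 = -5.67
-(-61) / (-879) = -61 / 879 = -0.07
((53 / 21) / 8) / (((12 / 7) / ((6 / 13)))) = 53 / 624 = 0.08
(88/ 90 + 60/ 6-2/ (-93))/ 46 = 7672/ 32085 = 0.24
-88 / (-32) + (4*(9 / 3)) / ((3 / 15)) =62.75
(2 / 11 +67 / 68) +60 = 45753 / 748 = 61.17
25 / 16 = 1.56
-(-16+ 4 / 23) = 364 / 23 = 15.83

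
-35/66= -0.53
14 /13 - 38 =-480 /13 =-36.92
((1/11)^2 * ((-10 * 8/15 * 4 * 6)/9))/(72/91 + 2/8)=-46592/412731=-0.11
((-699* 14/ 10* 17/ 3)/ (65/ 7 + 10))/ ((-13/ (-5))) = -194089/ 1755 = -110.59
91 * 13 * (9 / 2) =10647 / 2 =5323.50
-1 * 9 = -9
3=3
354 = 354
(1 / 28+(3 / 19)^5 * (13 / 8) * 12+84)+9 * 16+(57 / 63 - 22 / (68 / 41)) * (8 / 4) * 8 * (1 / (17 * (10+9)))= 13670488845131 / 60109779324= 227.43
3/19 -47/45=-758/855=-0.89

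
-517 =-517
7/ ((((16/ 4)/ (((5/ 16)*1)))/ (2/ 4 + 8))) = 4.65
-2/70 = -1/35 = -0.03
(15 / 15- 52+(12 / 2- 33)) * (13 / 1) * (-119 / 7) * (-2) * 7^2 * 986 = -1665673464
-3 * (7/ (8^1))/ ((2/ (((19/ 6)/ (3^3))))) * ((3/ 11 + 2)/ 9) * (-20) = 0.78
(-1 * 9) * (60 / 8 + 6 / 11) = -1593 / 22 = -72.41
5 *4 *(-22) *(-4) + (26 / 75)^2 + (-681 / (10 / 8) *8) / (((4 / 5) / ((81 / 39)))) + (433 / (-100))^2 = -11157363179 / 1170000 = -9536.21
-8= -8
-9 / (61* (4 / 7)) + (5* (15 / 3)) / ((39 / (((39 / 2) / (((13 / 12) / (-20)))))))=-732819 / 3172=-231.03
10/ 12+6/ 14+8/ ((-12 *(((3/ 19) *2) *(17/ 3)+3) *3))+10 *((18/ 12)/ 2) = 7138/ 819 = 8.72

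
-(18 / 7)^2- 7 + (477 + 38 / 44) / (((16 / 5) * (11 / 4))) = 1930029 / 47432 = 40.69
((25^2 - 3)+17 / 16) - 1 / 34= 169465 / 272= 623.03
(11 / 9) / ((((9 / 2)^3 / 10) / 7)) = 6160 / 6561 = 0.94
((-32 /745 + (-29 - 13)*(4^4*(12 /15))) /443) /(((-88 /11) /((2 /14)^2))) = 801028 /16171715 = 0.05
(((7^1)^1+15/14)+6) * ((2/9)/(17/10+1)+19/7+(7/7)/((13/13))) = 636113/11907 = 53.42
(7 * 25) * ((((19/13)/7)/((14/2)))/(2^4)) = 475/1456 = 0.33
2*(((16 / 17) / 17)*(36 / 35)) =1152 / 10115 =0.11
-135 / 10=-27 / 2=-13.50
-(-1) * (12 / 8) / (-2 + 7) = 3 / 10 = 0.30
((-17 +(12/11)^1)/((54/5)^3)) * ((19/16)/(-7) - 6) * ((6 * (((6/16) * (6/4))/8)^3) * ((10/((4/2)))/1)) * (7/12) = 75578125/159450660864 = 0.00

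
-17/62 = -0.27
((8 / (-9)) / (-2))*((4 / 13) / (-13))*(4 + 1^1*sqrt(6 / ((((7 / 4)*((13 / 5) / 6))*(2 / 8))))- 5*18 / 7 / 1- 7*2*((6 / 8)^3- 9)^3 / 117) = -0.76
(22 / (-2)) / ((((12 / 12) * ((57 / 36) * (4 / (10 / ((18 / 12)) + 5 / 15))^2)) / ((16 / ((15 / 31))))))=-66836 / 95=-703.54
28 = 28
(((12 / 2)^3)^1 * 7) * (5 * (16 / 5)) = 24192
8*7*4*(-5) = -1120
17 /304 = 0.06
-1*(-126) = 126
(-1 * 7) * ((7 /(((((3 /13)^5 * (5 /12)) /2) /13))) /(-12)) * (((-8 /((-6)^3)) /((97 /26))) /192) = 3074677333 /152740080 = 20.13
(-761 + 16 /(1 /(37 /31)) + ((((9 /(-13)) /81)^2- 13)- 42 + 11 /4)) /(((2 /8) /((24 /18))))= -5392096604 /1273077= -4235.48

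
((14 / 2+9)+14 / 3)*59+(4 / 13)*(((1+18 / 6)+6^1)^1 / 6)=15858 / 13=1219.85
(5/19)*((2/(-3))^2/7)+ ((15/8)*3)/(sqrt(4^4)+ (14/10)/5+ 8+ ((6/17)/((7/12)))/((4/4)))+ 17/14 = 147564197/101277144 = 1.46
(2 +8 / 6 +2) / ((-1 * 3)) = -16 / 9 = -1.78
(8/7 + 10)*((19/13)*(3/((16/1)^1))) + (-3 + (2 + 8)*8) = 4483/56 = 80.05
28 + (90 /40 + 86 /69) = 8693 /276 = 31.50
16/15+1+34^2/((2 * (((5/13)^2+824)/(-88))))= -2443579/40965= -59.65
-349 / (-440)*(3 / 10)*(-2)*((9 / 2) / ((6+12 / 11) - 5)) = -9423 / 9200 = -1.02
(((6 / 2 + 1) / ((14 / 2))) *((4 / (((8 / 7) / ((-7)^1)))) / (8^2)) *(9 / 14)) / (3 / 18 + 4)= -27 / 800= -0.03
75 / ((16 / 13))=975 / 16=60.94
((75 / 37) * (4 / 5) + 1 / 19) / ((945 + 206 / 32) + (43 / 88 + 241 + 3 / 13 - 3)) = 2692976 / 1914324537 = 0.00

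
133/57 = 7/3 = 2.33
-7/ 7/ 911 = -1/ 911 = -0.00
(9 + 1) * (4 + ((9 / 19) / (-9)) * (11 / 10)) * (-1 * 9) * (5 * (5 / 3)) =-56175 / 19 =-2956.58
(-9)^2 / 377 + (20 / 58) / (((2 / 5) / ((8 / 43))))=6083 / 16211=0.38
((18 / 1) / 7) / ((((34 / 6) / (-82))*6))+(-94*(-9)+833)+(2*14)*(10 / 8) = 203228 / 119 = 1707.80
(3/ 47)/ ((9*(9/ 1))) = 1/ 1269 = 0.00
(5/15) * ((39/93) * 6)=26/31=0.84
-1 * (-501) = 501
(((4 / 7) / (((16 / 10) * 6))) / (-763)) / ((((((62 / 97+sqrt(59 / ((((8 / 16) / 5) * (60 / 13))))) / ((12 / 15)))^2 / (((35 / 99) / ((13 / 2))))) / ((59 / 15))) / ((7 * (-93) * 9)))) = 1993433470860592 / 4033014832126987135- 3311849371328 * sqrt(4602) / 4033014832126987135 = 0.00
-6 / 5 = -1.20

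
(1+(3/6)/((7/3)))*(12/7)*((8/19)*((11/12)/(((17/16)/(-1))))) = -704/931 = -0.76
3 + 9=12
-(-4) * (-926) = -3704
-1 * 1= -1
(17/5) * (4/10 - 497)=-42211/25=-1688.44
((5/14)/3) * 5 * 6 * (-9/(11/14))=-450/11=-40.91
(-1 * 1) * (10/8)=-5/4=-1.25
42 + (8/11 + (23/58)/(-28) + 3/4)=776425/17864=43.46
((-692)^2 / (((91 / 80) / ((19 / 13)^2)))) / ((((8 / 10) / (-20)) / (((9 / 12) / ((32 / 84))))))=-97239321000 / 2197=-44260045.97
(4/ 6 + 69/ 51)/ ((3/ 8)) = 824/ 153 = 5.39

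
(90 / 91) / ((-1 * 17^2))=-90 / 26299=-0.00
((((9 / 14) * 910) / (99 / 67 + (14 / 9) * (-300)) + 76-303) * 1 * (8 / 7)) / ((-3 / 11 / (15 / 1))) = 9390817040 / 654521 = 14347.62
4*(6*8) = 192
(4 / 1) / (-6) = -2 / 3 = -0.67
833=833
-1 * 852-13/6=-5125/6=-854.17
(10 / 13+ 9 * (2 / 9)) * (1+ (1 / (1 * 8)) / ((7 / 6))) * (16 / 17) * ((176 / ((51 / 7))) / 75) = 87296 / 93925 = 0.93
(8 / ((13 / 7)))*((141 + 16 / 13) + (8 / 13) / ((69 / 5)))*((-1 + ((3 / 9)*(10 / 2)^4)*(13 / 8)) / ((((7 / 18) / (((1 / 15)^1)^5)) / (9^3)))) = 477165102 / 934375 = 510.68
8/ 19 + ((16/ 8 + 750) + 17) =14619/ 19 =769.42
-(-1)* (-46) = -46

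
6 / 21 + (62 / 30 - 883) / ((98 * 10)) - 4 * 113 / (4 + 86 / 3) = -106207 / 7350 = -14.45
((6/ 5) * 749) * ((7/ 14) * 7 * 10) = 31458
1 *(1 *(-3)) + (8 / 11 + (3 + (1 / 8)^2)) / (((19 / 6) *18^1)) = -117749 / 40128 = -2.93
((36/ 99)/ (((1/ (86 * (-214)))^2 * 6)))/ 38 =338707216/ 627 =540202.90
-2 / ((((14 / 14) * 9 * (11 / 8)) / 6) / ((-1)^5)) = 32 / 33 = 0.97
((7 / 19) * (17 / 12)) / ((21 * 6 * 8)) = 17 / 32832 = 0.00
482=482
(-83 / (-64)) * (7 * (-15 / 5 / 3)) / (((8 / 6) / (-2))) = 1743 / 128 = 13.62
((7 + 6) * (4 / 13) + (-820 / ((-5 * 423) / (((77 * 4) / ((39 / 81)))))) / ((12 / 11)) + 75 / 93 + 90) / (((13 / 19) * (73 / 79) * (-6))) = -3052972459 / 35950018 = -84.92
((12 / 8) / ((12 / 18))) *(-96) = -216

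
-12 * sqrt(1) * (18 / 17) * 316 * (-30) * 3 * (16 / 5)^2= 314523648 / 85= 3700278.21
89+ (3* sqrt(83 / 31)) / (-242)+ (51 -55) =84.98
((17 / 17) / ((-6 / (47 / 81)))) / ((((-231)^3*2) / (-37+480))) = 20821 / 11981252052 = 0.00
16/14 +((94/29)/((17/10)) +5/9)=111971/31059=3.61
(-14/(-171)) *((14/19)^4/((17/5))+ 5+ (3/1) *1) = 83606768/126281049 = 0.66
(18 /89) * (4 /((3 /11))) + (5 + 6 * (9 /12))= 2219 /178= 12.47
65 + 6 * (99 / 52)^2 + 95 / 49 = 5875307 / 66248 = 88.69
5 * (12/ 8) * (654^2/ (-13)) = -3207870/ 13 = -246759.23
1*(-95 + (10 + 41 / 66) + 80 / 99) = -16547 / 198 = -83.57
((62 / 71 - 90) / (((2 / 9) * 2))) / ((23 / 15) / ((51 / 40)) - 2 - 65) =2178414 / 714757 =3.05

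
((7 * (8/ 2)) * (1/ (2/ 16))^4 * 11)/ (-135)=-1261568/ 135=-9344.95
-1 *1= -1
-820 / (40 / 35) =-717.50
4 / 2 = 2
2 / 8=1 / 4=0.25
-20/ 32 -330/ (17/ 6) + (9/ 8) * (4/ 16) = -63547/ 544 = -116.81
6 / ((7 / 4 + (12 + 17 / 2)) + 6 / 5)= 120 / 469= 0.26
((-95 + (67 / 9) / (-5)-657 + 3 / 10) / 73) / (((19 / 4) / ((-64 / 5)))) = 8676736 / 312075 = 27.80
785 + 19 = 804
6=6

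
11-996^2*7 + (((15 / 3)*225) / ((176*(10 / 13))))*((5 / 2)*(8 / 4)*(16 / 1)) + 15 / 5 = -152755531 / 22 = -6943433.23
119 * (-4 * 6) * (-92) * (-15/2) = -1970640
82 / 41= 2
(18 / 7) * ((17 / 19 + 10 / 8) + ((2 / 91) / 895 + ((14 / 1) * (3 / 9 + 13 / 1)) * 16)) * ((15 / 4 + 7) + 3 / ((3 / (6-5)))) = 7825586610801 / 86657480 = 90304.80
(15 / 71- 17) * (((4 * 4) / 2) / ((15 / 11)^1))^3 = -812314624 / 239625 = -3389.94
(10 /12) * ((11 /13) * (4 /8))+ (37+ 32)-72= -413 /156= -2.65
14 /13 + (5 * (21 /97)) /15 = 1449 /1261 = 1.15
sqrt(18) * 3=9 * sqrt(2)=12.73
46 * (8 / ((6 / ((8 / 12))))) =368 / 9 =40.89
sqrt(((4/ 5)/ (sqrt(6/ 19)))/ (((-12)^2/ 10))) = 3^(3/ 4)* 38^(1/ 4)/ 18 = 0.31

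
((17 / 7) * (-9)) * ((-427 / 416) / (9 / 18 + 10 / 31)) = 5673 / 208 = 27.27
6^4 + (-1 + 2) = 1297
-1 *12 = -12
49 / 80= 0.61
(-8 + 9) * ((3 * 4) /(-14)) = -6 /7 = -0.86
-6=-6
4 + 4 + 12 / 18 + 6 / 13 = 356 / 39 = 9.13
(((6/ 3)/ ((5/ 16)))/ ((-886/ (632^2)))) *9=-57517056/ 2215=-25967.07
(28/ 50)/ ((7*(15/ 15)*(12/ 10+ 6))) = 1/ 90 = 0.01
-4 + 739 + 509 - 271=973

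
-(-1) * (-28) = -28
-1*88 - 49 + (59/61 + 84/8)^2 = -81907/14884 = -5.50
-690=-690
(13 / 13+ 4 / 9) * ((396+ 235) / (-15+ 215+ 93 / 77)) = 631631 / 139437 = 4.53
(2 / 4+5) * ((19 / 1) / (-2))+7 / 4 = -101 / 2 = -50.50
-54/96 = -0.56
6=6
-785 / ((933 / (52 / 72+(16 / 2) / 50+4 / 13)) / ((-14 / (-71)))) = -7650139 / 38752155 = -0.20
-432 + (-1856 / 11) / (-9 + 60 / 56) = -501488 / 1221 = -410.72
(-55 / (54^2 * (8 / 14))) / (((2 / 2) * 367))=-0.00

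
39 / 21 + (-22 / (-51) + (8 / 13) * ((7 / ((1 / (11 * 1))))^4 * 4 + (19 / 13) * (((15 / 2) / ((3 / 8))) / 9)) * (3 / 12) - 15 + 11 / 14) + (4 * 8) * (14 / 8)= 7830988773151 / 361998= 21632685.19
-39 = -39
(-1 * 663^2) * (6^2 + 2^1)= -16703622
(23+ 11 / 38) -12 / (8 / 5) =300 / 19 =15.79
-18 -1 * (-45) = 27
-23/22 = -1.05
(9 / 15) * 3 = 1.80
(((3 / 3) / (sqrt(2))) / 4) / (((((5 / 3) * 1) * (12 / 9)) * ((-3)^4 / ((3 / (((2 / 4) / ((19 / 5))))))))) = 19 * sqrt(2) / 1200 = 0.02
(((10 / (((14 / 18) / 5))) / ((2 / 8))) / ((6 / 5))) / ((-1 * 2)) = -750 / 7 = -107.14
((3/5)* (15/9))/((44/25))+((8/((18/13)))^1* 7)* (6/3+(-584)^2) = 1820795051/132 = 13793901.90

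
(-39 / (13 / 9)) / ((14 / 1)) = -27 / 14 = -1.93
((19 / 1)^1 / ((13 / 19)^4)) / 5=2476099 / 142805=17.34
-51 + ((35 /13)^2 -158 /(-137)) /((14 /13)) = -1077107 /24934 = -43.20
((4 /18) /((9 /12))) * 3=8 /9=0.89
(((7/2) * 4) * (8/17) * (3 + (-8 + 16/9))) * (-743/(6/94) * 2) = 226846816/459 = 494219.64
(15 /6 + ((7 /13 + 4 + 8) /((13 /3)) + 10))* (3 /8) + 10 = 42649 /2704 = 15.77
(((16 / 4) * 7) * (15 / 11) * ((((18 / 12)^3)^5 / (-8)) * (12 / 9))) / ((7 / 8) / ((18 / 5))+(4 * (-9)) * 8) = 4519905705 / 466746368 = 9.68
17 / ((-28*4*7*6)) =-17 / 4704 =-0.00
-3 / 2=-1.50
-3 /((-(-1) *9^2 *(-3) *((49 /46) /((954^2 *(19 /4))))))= 50103.39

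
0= 0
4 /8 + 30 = 61 /2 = 30.50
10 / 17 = 0.59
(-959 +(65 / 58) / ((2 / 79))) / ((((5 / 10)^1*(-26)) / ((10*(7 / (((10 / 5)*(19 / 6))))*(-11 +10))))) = -11141445 / 14326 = -777.71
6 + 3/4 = 27/4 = 6.75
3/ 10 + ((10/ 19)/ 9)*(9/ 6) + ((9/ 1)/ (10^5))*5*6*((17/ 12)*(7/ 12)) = 3556349/ 9120000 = 0.39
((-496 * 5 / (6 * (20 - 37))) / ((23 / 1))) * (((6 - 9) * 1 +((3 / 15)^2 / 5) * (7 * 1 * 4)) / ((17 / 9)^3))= -20911608 / 48024575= -0.44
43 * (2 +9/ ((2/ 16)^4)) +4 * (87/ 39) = 20608210/ 13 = 1585246.92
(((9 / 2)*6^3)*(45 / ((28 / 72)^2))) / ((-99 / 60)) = -94478400 / 539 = -175284.60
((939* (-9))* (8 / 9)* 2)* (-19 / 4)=71364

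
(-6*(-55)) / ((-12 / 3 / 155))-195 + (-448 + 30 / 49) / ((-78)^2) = -967578223 / 74529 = -12982.57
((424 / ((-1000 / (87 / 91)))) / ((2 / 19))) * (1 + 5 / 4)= -788481 / 91000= -8.66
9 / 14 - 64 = -63.36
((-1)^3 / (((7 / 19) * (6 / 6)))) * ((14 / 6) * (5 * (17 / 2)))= -1615 / 6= -269.17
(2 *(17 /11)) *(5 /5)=34 /11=3.09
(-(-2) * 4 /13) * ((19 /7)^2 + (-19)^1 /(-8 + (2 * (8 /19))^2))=6.14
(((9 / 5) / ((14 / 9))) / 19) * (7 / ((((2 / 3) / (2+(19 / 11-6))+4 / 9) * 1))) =3645 / 1292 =2.82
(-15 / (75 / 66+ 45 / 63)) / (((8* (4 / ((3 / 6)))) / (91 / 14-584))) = 88935 / 1216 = 73.14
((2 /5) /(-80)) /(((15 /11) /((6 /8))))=-11 /4000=-0.00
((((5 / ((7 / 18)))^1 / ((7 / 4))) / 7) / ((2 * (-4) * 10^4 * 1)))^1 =-0.00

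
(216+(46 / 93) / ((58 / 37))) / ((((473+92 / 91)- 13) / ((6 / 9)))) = 53089673 / 169716816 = 0.31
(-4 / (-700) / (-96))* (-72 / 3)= 0.00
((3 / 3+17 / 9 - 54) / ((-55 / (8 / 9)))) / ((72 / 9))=92 / 891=0.10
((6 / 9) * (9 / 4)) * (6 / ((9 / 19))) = 19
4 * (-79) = -316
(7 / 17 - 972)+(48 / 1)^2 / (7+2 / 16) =-209375 / 323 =-648.22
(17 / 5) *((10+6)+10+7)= 561 / 5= 112.20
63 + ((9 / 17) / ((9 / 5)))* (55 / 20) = 4339 / 68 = 63.81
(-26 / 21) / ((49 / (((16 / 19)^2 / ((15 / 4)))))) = -26624 / 5572035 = -0.00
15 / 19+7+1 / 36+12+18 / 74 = 507691 / 25308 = 20.06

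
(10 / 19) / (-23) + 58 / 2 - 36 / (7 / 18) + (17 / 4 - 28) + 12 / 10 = -5270309 / 61180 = -86.14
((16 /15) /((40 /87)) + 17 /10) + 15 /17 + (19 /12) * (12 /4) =16409 /1700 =9.65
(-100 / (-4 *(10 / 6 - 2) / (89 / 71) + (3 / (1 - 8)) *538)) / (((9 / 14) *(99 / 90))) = 174440 / 283107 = 0.62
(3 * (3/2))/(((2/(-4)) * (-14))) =9/14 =0.64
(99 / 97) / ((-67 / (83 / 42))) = -2739 / 90986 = -0.03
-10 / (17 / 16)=-160 / 17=-9.41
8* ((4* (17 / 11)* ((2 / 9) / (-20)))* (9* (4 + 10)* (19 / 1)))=-72352 / 55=-1315.49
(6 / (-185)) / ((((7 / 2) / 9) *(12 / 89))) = -801 / 1295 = -0.62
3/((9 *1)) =1/3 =0.33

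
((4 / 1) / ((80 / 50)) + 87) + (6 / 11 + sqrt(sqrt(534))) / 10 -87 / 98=534^(1 / 4) / 10 + 238957 / 2695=89.15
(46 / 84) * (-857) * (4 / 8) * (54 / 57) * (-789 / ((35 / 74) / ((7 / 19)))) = 1726269669 / 12635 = 136626.01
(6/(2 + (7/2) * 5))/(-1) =-0.31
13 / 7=1.86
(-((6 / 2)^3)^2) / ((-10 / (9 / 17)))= 6561 / 170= 38.59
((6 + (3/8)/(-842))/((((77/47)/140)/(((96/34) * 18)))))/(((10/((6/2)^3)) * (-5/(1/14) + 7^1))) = -615409164/551089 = -1116.71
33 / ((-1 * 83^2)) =-0.00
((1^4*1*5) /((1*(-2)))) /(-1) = 2.50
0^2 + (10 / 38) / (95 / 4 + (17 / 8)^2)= 0.01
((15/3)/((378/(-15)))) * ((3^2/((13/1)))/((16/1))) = -0.01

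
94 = 94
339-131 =208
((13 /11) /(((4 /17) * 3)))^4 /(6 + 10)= 2385443281 /4857532416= 0.49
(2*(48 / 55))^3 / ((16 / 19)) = 1050624 / 166375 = 6.31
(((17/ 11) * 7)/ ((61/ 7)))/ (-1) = -833/ 671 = -1.24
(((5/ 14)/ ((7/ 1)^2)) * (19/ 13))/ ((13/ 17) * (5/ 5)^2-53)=-1615/ 7919184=-0.00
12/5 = 2.40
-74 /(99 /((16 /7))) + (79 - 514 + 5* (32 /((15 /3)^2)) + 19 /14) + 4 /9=-428.51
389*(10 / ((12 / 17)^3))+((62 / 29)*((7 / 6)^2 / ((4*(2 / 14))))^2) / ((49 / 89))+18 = 3337449635 / 300672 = 11099.97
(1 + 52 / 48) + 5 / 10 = 31 / 12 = 2.58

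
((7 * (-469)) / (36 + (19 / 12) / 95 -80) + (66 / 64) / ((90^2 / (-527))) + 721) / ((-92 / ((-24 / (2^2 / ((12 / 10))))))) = 25914099331 / 416208000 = 62.26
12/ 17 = 0.71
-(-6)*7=42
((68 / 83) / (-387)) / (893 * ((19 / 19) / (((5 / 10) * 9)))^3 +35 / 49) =-38556 / 191487557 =-0.00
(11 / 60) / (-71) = -11 / 4260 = -0.00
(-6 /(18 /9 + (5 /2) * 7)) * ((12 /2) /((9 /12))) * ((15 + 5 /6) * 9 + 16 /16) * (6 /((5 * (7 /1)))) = -60.55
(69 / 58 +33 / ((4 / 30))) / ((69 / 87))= 7212 / 23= 313.57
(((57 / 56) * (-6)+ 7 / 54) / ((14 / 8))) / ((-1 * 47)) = 4519 / 62181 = 0.07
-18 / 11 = -1.64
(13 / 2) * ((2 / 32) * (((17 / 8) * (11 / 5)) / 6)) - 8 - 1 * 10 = -135809 / 7680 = -17.68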